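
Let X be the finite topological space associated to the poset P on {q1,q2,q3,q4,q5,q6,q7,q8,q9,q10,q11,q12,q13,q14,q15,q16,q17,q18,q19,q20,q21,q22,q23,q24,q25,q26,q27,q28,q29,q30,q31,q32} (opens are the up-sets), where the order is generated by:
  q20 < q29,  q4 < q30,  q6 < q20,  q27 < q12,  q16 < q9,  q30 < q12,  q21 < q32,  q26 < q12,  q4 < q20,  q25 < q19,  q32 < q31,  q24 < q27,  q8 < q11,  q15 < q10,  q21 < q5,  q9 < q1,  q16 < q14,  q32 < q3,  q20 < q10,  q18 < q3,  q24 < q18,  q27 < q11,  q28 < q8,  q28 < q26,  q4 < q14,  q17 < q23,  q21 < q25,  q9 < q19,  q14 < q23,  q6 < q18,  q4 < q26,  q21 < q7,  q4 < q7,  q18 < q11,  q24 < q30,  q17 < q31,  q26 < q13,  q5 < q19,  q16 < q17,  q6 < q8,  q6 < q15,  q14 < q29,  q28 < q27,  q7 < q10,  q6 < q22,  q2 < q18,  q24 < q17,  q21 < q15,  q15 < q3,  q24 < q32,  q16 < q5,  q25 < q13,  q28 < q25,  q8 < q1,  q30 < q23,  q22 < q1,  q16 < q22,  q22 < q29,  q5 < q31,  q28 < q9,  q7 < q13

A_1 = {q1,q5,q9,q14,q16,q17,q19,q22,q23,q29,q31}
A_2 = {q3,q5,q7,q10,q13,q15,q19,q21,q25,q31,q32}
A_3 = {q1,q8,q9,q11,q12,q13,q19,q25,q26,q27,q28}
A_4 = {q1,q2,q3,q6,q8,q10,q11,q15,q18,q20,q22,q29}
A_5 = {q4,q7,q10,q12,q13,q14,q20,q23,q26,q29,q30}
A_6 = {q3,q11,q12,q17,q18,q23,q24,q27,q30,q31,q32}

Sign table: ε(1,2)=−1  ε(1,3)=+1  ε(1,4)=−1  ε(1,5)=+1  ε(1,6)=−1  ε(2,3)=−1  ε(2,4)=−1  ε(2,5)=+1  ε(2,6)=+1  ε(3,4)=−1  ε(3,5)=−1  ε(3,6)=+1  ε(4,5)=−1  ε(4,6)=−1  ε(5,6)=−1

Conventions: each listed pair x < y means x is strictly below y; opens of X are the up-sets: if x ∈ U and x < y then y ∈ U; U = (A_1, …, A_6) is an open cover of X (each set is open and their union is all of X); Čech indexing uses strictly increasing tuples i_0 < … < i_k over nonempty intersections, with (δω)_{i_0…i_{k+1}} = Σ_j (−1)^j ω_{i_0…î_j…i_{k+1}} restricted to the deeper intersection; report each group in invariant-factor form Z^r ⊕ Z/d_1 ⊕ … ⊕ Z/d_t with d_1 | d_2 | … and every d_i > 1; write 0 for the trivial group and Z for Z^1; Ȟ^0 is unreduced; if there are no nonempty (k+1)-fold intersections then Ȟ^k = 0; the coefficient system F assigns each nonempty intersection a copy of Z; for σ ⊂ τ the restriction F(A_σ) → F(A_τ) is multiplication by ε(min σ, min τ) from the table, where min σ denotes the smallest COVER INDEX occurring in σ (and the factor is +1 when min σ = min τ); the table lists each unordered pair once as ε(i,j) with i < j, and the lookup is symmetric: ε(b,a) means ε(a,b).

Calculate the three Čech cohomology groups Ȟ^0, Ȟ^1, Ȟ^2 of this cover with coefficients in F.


nonempty intersections:
  A12={q5,q19,q31} A13={q1,q9,q19} A14={q1,q22,q29} A15={q14,q23,q29} A16={q17,q23,q31} A23={q13,q19,q25} A24={q3,q10,q15} A25={q7,q10,q13} A26={q3,q31,q32} A34={q1,q8,q11} A35={q12,q13,q26} A36={q11,q12,q27} A45={q10,q20,q29} A46={q3,q11,q18} A56={q12,q23,q30}
  A123={q19} A126={q31} A134={q1} A145={q29} A156={q23} A235={q13} A245={q10} A246={q3} A346={q11} A356={q12}
C dims 6,15,10; δ0: rk 6, SNF 1^5·2; δ1: rk 9, SNF 1^9
Ȟ^0: (6−6)−0=0 ⇒ 0
Ȟ^1: (15−9)−6=0 plus torsion [2] ⇒ Z/2
Ȟ^2: (10−0)−9=1 ⇒ Z

Ȟ^0 ≅ 0,  Ȟ^1 ≅ Z/2,  Ȟ^2 ≅ Z


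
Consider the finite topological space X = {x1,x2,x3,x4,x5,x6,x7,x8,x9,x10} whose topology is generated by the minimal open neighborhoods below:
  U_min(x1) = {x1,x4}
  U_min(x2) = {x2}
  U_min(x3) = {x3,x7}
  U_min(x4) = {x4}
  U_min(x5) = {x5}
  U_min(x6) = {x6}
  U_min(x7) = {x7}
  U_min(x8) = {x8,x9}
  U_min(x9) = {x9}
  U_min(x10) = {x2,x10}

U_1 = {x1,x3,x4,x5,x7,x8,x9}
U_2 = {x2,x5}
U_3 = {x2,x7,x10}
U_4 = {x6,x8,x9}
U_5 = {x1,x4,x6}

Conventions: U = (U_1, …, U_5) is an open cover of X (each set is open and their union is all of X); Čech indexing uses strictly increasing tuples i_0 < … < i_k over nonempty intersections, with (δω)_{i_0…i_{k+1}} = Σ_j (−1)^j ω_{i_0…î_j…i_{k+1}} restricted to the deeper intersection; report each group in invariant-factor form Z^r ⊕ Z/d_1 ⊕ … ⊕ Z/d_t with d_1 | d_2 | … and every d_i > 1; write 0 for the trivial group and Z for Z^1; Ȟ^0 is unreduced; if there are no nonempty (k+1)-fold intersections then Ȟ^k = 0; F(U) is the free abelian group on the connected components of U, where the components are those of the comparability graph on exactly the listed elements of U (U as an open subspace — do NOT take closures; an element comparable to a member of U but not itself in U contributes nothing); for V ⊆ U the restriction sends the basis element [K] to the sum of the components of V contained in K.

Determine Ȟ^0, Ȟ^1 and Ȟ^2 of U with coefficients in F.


Ȟ^0 = Z^6, Ȟ^1 = 0, Ȟ^2 = 0

nonempty overlaps:
  U12={x5} U13={x7} U14={x8,x9} U15={x1,x4} U23={x2} U45={x6}
components per intersection:
  U1: {x1,x4} {x3,x7} {x5} {x8,x9}
  U2: {x2} {x5}
  U3: {x2,x10} {x7}
  U4: {x6} {x8,x9}
  U5: {x1,x4} {x6}
  U12: {x5}
  U13: {x7}
  U14: {x8,x9}
  U15: {x1,x4}
  U23: {x2}
  U45: {x6}
C dims 12,6; δ0: rk 6, SNF 1^6
degree 0: 12−6−0 = 6 → Ȟ^0 ≅ Z^6
degree 1: 6−0−6 = 0 → Ȟ^1 ≅ 0
degree 2: 0−0−0 = 0 → Ȟ^2 ≅ 0


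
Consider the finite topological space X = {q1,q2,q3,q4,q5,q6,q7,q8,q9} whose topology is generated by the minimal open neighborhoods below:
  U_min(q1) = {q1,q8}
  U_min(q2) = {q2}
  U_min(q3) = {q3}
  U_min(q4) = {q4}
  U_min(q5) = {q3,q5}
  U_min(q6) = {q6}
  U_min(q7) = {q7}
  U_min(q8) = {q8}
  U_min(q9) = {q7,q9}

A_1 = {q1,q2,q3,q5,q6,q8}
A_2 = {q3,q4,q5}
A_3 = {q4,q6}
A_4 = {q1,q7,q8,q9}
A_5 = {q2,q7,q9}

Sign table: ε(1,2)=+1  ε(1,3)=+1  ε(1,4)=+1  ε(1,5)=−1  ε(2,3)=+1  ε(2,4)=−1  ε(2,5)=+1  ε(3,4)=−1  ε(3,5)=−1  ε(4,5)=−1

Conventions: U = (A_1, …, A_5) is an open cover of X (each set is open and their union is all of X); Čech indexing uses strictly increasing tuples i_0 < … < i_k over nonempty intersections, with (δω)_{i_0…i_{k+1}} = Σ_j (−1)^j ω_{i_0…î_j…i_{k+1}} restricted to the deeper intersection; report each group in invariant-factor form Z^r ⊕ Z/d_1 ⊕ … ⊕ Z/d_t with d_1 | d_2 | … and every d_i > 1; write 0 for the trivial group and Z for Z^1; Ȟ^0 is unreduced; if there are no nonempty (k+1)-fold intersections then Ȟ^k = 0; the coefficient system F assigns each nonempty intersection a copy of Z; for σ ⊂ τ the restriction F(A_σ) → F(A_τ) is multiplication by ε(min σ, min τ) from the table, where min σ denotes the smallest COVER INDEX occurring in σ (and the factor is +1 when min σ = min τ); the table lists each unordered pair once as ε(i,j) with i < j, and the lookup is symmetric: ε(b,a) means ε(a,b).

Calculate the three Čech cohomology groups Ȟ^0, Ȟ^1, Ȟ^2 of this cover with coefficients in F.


Ȟ^0 = Z,  Ȟ^1 = Z^2,  Ȟ^2 = 0

nonempty intersections:
  A12={q3,q5} A13={q6} A14={q1,q8} A15={q2} A23={q4} A45={q7,q9}
C dims 5,6; δ0: rk 4, SNF 1^4
Ȟ^0: (5−4)−0=1 ⇒ Z
Ȟ^1: (6−0)−4=2 ⇒ Z^2
Ȟ^2: (0−0)−0=0 ⇒ 0


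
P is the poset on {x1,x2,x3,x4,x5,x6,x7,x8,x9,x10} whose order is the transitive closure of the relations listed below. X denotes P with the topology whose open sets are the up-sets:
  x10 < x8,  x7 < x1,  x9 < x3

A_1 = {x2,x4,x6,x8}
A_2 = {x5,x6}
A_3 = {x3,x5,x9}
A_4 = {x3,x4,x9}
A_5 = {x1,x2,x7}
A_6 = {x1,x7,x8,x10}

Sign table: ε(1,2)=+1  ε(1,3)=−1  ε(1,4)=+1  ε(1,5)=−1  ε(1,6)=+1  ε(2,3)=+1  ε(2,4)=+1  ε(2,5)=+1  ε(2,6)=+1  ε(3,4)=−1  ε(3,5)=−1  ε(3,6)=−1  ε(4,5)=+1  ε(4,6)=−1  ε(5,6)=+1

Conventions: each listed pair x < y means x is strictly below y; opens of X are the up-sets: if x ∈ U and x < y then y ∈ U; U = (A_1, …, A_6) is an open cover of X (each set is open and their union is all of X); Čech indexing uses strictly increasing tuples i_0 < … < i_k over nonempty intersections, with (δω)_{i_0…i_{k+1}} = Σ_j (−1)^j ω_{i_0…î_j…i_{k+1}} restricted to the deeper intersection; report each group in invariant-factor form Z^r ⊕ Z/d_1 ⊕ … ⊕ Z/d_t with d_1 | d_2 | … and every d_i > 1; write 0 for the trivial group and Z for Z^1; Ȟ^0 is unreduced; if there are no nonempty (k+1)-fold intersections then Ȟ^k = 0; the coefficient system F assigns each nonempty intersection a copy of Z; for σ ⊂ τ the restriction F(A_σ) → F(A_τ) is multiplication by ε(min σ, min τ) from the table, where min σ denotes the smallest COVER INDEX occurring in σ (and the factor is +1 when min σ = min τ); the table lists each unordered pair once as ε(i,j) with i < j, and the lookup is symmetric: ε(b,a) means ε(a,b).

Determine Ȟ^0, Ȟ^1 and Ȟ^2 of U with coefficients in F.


Ȟ^0 ≅ 0, Ȟ^1 ≅ Z ⊕ Z/2 and Ȟ^2 ≅ 0

nerve simplices:
  A12={x6} A14={x4} A15={x2} A16={x8} A23={x5} A34={x3,x9} A56={x1,x7}
C dims 6,7; δ0: rk 6, SNF 1^5·2
degree 0: 6−6−0 = 0 → Ȟ^0 ≅ 0
degree 1: 7−0−6 = 1 plus torsion [2] → Ȟ^1 ≅ Z ⊕ Z/2
degree 2: 0−0−0 = 0 → Ȟ^2 ≅ 0


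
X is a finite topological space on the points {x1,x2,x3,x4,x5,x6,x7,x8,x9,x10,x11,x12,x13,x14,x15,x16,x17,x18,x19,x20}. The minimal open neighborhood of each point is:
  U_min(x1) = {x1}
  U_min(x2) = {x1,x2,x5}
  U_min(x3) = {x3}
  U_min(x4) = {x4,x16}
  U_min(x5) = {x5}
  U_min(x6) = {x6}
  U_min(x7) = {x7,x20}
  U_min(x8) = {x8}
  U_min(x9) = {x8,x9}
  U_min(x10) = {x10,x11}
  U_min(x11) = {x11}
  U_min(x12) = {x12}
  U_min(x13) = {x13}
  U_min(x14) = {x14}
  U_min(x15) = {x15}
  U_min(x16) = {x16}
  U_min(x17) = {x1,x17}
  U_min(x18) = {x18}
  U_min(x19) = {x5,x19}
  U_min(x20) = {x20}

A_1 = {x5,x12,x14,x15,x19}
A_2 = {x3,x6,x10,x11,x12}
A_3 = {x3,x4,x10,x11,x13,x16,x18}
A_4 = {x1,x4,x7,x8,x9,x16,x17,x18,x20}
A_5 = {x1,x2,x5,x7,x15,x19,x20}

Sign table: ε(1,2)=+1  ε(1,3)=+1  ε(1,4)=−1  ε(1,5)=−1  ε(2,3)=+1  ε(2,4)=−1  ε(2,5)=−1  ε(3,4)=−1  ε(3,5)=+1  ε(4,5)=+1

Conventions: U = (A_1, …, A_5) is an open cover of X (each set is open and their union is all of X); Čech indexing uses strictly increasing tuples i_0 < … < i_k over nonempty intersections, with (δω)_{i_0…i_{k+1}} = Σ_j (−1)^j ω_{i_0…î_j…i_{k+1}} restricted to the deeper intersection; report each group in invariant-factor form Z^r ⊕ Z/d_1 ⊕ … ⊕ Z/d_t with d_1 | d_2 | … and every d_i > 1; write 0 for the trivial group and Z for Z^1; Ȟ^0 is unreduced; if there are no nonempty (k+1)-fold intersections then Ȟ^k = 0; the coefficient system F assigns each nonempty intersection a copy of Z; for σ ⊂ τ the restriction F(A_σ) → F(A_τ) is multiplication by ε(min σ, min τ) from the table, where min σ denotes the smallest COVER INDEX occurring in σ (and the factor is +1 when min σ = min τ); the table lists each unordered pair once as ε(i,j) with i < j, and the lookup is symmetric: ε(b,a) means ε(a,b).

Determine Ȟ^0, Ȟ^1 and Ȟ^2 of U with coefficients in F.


Ȟ^0(U;F) ≅ Z, Ȟ^1(U;F) ≅ Z, Ȟ^2(U;F) ≅ 0

nerve of the cover:
  A12={x12} A15={x5,x15,x19} A23={x3,x10,x11} A34={x4,x16,x18} A45={x1,x7,x20}
C dims 5,5; δ0: rk 4, SNF 1^4
Ȟ^0 = (5 − 4) − 0 = 1, so Ȟ^0 ≅ Z
Ȟ^1 = (5 − 0) − 4 = 1, so Ȟ^1 ≅ Z
Ȟ^2 = (0 − 0) − 0 = 0, so Ȟ^2 ≅ 0


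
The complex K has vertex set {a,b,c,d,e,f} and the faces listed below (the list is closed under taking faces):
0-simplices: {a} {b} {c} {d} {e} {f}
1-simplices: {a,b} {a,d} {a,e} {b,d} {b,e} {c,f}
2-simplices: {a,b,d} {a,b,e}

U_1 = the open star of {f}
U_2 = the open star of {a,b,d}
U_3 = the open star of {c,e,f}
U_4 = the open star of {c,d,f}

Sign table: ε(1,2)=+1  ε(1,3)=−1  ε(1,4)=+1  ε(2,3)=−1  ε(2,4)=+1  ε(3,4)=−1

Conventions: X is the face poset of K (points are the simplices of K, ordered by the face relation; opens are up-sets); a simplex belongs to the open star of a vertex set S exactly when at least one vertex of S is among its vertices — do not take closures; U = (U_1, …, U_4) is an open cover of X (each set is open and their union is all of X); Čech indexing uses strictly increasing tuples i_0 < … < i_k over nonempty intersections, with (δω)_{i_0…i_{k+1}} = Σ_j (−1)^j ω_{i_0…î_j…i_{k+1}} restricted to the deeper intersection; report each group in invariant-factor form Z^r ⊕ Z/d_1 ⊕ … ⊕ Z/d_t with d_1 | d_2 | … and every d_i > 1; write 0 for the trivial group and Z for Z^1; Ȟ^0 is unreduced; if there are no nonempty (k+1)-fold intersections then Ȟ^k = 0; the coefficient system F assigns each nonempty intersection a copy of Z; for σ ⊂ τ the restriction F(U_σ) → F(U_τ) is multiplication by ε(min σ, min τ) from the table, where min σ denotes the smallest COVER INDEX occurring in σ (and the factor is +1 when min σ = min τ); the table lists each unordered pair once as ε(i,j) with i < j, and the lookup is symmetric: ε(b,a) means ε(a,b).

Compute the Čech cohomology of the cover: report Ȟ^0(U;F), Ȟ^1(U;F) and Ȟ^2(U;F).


Ȟ^0 ≅ Z, Ȟ^1 ≅ Z and Ȟ^2 ≅ 0

cover nerve:
  U1={{f},{c,f}} U2={{a},{b},{d},{a,b},{a,d},{a,e},{b,d},{b,e},{a,b,d},{a,b,e}} U3={{c},{e},{f},{a,e},{b,e},{c,f},{a,b,e}} U4={{c},{d},{f},{a,d},{b,d},{c,f},{a,b,d}}
  U13={{f},{c,f}} U14={{f},{c,f}} U23={{a,e},{b,e},{a,b,e}} U24={{d},{a,d},{b,d},{a,b,d}} U34={{c},{f},{c,f}}
  U134={{f},{c,f}}
C dims 4,5,1; δ0: rk 3, SNF 1^3; δ1: rk 1, SNF 1^1
Ȟ^0: (4−3)−0=1 ⇒ Z
Ȟ^1: (5−1)−3=1 ⇒ Z
Ȟ^2: (1−0)−1=0 ⇒ 0


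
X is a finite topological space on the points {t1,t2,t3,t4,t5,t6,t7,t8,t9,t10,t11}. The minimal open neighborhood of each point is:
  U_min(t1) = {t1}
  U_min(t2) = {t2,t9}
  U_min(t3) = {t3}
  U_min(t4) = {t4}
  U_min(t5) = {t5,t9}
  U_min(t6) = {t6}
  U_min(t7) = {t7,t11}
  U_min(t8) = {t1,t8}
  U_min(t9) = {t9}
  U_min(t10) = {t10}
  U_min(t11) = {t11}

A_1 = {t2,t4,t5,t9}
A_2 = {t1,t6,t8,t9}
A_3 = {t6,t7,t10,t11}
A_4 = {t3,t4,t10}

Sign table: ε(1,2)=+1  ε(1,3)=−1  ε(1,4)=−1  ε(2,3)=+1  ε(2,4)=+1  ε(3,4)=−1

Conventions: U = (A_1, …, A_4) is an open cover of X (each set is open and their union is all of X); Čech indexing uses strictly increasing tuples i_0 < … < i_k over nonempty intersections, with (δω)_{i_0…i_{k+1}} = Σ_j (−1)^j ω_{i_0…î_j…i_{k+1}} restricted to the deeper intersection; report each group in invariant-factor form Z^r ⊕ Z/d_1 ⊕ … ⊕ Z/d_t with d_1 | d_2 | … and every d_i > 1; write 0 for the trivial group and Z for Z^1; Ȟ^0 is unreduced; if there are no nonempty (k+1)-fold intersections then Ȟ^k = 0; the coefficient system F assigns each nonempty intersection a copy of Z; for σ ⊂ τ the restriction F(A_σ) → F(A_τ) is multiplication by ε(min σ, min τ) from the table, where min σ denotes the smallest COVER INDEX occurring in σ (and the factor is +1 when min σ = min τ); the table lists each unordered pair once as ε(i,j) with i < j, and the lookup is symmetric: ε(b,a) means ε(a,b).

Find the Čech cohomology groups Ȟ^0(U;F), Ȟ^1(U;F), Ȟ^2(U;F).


Ȟ^0 = Z; Ȟ^1 = Z; Ȟ^2 = 0

nerve simplices:
  A12={t9} A14={t4} A23={t6} A34={t10}
C dims 4,4; δ0: rk 3, SNF 1^3
degree 0: 4−3−0 = 1 → Ȟ^0 ≅ Z
degree 1: 4−0−3 = 1 → Ȟ^1 ≅ Z
degree 2: 0−0−0 = 0 → Ȟ^2 ≅ 0


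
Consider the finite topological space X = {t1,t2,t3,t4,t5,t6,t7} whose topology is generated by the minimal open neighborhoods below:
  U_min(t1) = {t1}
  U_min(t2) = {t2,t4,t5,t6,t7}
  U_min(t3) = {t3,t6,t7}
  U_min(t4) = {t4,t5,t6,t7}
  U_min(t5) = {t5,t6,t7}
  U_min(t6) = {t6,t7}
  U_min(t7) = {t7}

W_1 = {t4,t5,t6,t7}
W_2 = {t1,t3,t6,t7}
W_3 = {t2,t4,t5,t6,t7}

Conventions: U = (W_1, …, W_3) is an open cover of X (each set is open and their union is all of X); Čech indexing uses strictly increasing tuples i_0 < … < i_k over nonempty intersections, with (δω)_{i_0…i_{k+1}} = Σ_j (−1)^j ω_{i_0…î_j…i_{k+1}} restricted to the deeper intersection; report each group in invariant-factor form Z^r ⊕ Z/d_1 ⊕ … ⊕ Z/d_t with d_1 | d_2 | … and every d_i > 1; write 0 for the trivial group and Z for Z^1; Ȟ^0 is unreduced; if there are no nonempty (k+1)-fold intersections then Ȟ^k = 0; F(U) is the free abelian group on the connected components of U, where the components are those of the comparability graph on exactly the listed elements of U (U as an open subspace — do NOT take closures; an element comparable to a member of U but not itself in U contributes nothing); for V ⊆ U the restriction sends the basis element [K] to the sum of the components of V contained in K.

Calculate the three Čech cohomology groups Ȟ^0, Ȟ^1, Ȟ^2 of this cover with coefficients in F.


Ȟ^0 = Z^2; Ȟ^1 = 0; Ȟ^2 = 0

cover nerve:
  W12={t6,t7} W13={t4,t5,t6,t7} W23={t6,t7}
  W123={t6,t7}
components per intersection:
  W1: {t4,t5,t6,t7}
  W2: {t1} {t3,t6,t7}
  W3: {t2,t4,t5,t6,t7}
  W12: {t6,t7}
  W13: {t4,t5,t6,t7}
  W23: {t6,t7}
  W123: {t6,t7}
C dims 4,3,1; δ0: rk 2, SNF 1^2; δ1: rk 1, SNF 1^1
Ȟ^0: (4−2)−0=2 ⇒ Z^2
Ȟ^1: (3−1)−2=0 ⇒ 0
Ȟ^2: (1−0)−1=0 ⇒ 0


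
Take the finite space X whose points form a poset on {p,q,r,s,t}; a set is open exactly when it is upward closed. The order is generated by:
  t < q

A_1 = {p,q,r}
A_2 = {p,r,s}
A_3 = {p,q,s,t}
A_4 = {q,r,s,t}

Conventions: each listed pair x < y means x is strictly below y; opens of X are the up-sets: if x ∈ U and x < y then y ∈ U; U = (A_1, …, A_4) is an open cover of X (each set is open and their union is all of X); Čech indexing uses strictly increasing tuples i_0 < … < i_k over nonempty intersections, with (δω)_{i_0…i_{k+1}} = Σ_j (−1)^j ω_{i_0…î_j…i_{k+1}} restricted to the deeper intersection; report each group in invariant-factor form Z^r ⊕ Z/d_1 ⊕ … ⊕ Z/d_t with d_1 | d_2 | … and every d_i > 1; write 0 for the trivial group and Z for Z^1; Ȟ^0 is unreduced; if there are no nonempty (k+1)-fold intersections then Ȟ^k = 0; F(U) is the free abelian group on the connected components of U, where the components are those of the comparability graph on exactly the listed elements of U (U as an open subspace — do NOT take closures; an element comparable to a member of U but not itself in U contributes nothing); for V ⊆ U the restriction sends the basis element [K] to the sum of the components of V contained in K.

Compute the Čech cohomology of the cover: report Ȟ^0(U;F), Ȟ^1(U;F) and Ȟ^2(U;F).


nonempty overlaps:
  A12={p,r} A13={p,q} A14={q,r} A23={p,s} A24={r,s} A34={q,s,t}
  A123={p} A124={r} A134={q} A234={s}
components per intersection:
  A1: {p} {q} {r}
  A2: {p} {r} {s}
  A3: {p} {q,t} {s}
  A4: {q,t} {r} {s}
  A12: {p} {r}
  A13: {p} {q}
  A14: {q} {r}
  A23: {p} {s}
  A24: {r} {s}
  A34: {q,t} {s}
  A123: {p}
  A124: {r}
  A134: {q}
  A234: {s}
C dims 12,12,4; δ0: rk 8, SNF 1^8; δ1: rk 4, SNF 1^4
degree 0: 12−8−0 = 4 → Ȟ^0 ≅ Z^4
degree 1: 12−4−8 = 0 → Ȟ^1 ≅ 0
degree 2: 4−0−4 = 0 → Ȟ^2 ≅ 0

Ȟ^0 = Z^4, Ȟ^1 = 0 and Ȟ^2 = 0


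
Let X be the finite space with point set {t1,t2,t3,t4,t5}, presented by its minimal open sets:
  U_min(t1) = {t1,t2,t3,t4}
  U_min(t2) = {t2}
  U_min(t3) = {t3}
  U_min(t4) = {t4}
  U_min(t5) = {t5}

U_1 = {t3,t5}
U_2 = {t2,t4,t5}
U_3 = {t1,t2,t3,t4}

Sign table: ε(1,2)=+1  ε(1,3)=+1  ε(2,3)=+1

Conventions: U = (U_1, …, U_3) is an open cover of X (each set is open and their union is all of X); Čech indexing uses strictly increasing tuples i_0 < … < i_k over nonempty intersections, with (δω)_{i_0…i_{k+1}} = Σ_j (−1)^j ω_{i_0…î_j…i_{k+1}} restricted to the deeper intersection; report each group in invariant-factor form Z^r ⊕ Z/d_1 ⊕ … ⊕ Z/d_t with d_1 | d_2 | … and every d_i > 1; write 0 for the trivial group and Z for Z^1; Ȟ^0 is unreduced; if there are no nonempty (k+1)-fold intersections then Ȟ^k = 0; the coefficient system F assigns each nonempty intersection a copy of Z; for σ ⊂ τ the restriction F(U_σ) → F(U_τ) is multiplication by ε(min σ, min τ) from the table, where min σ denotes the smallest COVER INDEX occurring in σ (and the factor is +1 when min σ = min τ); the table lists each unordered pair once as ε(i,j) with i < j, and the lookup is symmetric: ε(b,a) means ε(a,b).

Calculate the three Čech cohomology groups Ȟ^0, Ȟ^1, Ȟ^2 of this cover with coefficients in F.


nonempty intersections:
  U12={t5} U13={t3} U23={t2,t4}
C dims 3,3; δ0: rk 2, SNF 1^2
Ȟ^0: (3−2)−0=1 ⇒ Z
Ȟ^1: (3−0)−2=1 ⇒ Z
Ȟ^2: (0−0)−0=0 ⇒ 0

Ȟ^0(U;F) ≅ Z, Ȟ^1(U;F) ≅ Z and Ȟ^2(U;F) ≅ 0


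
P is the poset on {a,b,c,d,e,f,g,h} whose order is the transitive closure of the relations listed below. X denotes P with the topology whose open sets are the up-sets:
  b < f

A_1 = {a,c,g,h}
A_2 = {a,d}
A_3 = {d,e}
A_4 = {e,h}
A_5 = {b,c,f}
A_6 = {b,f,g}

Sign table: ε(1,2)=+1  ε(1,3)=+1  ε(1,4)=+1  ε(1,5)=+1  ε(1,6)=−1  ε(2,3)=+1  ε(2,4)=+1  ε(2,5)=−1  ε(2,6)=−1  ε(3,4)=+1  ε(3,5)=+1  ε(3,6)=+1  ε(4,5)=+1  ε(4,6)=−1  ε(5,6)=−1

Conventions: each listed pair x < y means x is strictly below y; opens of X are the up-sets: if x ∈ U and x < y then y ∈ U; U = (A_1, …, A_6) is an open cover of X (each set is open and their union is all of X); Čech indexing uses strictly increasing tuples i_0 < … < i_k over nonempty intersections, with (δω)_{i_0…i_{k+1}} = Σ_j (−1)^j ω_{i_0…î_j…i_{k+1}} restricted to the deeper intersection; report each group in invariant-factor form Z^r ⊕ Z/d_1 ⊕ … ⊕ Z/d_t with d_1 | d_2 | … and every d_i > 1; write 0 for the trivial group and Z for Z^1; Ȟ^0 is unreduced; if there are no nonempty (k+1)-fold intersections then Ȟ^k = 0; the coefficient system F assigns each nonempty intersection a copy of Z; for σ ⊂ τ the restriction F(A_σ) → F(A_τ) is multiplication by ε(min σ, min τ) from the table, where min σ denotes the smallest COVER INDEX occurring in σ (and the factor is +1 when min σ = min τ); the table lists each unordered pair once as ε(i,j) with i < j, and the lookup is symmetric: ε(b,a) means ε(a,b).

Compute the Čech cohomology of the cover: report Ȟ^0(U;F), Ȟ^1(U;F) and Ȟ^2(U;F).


Ȟ^0 = Z, Ȟ^1 = Z^2, Ȟ^2 = 0

nerve simplices:
  A12={a} A14={h} A15={c} A16={g} A23={d} A34={e} A56={b,f}
C dims 6,7; δ0: rk 5, SNF 1^5
degree 0: 6−5−0 = 1 → Ȟ^0 ≅ Z
degree 1: 7−0−5 = 2 → Ȟ^1 ≅ Z^2
degree 2: 0−0−0 = 0 → Ȟ^2 ≅ 0


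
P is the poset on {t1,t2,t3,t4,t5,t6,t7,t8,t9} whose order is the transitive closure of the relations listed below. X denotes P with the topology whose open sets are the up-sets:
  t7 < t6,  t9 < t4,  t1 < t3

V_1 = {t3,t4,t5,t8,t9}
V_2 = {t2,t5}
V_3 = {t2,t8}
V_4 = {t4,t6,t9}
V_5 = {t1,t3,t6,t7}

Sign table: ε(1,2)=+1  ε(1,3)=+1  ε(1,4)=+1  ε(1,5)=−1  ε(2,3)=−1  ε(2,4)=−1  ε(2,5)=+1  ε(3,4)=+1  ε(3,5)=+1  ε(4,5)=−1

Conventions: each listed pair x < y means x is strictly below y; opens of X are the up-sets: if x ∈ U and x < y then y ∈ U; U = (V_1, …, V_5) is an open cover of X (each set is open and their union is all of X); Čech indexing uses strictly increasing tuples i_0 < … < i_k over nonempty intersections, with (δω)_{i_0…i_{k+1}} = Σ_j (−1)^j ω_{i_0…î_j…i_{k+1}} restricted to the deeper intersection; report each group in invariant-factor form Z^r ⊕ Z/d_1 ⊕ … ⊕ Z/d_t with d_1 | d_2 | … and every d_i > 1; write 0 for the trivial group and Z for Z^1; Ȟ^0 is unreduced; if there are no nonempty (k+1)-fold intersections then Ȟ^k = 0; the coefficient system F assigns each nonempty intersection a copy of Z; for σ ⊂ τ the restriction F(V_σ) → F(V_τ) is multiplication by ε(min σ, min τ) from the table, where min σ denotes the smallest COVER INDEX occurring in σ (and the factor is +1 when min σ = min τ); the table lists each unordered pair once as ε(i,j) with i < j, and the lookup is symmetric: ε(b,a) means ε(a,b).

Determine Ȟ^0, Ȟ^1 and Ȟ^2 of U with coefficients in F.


Ȟ^0 = 0; Ȟ^1 = Z ⊕ Z/2; Ȟ^2 = 0

nonempty intersections:
  V12={t5} V13={t8} V14={t4,t9} V15={t3} V23={t2} V45={t6}
C dims 5,6; δ0: rk 5, SNF 1^4·2
Ȟ^0: (5−5)−0=0 ⇒ 0
Ȟ^1: (6−0)−5=1 plus torsion [2] ⇒ Z ⊕ Z/2
Ȟ^2: (0−0)−0=0 ⇒ 0


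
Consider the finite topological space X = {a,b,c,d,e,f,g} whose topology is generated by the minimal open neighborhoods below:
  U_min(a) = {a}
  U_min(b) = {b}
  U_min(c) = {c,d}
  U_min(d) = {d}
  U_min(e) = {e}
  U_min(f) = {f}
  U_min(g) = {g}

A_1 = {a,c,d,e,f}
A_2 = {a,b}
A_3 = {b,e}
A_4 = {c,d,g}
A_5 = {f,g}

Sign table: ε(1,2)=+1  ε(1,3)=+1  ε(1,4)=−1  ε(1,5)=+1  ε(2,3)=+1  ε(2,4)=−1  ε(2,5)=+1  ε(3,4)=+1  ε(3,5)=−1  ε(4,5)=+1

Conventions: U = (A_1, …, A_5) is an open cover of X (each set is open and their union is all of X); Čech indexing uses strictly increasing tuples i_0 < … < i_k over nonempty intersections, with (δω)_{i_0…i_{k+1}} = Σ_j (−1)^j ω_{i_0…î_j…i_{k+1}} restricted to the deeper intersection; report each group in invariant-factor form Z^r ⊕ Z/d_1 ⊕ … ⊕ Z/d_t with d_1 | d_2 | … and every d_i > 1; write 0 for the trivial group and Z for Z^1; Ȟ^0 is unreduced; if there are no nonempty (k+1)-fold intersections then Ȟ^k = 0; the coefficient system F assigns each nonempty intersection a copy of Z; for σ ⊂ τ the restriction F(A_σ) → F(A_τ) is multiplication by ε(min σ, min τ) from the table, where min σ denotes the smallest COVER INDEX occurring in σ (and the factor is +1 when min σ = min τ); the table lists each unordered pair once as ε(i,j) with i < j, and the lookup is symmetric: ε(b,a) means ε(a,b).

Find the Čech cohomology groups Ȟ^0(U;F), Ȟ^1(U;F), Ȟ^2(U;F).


nerve of the cover:
  A12={a} A13={e} A14={c,d} A15={f} A23={b} A45={g}
C dims 5,6; δ0: rk 5, SNF 1^4·2
Ȟ^0 = (5 − 5) − 0 = 0, so Ȟ^0 ≅ 0
Ȟ^1 = (6 − 0) − 5 = 1 plus torsion [2], so Ȟ^1 ≅ Z ⊕ Z/2
Ȟ^2 = (0 − 0) − 0 = 0, so Ȟ^2 ≅ 0

Ȟ^0 = 0, Ȟ^1 = Z ⊕ Z/2 and Ȟ^2 = 0


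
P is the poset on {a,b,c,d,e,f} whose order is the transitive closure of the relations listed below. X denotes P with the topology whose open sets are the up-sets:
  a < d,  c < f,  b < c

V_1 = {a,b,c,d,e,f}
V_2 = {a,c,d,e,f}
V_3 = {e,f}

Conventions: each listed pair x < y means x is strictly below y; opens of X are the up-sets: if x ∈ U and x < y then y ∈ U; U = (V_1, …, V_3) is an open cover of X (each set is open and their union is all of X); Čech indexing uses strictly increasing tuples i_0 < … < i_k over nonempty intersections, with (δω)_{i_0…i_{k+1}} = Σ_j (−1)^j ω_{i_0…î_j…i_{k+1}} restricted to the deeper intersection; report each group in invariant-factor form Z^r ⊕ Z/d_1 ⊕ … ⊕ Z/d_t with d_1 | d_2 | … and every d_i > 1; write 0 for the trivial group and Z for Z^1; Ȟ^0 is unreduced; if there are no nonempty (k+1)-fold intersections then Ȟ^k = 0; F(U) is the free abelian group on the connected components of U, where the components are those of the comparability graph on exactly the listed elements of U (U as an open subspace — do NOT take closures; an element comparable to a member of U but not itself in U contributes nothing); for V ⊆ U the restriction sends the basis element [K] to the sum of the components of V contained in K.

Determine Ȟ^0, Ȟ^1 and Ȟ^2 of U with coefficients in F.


Ȟ^0(U;F) ≅ Z^3,  Ȟ^1(U;F) ≅ 0,  Ȟ^2(U;F) ≅ 0

nonempty intersections:
  V12={a,c,d,e,f} V13={e,f} V23={e,f}
  V123={e,f}
components per intersection:
  V1: {a,d} {b,c,f} {e}
  V2: {a,d} {c,f} {e}
  V3: {e} {f}
  V12: {a,d} {c,f} {e}
  V13: {e} {f}
  V23: {e} {f}
  V123: {e} {f}
C dims 8,7,2; δ0: rk 5, SNF 1^5; δ1: rk 2, SNF 1^2
Ȟ^0: (8−5)−0=3 ⇒ Z^3
Ȟ^1: (7−2)−5=0 ⇒ 0
Ȟ^2: (2−0)−2=0 ⇒ 0


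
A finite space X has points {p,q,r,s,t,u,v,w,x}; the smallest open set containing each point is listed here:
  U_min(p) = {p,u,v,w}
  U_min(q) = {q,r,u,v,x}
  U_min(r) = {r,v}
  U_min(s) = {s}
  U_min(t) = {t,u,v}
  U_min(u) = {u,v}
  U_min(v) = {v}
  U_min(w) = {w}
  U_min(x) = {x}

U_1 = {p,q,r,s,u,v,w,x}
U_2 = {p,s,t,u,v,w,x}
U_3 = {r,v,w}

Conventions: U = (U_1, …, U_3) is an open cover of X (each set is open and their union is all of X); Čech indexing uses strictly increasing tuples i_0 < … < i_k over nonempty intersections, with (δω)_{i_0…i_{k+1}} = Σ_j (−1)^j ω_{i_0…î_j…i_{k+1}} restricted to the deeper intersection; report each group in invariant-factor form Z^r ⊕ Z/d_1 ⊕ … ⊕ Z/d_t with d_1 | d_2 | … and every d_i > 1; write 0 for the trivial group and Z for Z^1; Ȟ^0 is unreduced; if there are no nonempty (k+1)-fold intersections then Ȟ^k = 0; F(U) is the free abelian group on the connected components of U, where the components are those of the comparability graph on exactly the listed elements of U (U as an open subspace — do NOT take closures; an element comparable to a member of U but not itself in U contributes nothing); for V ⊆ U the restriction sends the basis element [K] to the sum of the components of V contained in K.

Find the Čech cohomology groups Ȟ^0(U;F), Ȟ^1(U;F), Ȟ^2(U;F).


Ȟ^0 ≅ Z^2; Ȟ^1 ≅ 0; Ȟ^2 ≅ 0

intersection data:
  U12={p,s,u,v,w,x} U13={r,v,w} U23={v,w}
  U123={v,w}
components per intersection:
  U1: {p,q,r,u,v,w,x} {s}
  U2: {p,t,u,v,w} {s} {x}
  U3: {r,v} {w}
  U12: {p,u,v,w} {s} {x}
  U13: {r,v} {w}
  U23: {v} {w}
  U123: {v} {w}
C dims 7,7,2; δ0: rk 5, SNF 1^5; δ1: rk 2, SNF 1^2
Ȟ^0 = (7 − 5) − 0 = 2, so Ȟ^0 ≅ Z^2
Ȟ^1 = (7 − 2) − 5 = 0, so Ȟ^1 ≅ 0
Ȟ^2 = (2 − 0) − 2 = 0, so Ȟ^2 ≅ 0


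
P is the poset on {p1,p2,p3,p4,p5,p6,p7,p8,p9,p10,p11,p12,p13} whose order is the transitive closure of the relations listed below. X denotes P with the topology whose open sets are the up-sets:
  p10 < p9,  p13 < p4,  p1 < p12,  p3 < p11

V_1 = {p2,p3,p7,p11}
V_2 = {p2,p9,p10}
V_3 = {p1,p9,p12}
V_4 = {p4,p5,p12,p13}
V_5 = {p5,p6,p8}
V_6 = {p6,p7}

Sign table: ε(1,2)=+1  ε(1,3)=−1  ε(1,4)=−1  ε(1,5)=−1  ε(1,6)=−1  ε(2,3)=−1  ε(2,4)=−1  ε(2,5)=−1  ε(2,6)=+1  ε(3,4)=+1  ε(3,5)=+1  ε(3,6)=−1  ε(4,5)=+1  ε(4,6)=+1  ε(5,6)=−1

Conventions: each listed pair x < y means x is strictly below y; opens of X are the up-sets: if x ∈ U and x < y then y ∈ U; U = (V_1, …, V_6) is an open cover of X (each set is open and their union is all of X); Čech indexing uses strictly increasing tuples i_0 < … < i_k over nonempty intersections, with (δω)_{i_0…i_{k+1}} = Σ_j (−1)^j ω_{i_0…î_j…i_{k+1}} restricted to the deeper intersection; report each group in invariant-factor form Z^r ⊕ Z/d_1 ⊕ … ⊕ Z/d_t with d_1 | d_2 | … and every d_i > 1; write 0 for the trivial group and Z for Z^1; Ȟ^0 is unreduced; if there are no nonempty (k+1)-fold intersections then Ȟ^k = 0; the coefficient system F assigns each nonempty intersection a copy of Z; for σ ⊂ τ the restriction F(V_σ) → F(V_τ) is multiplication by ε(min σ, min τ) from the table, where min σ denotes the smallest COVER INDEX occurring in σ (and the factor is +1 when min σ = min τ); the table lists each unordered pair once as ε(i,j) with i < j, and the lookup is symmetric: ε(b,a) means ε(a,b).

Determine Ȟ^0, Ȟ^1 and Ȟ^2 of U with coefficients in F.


nonempty overlaps:
  V12={p2} V16={p7} V23={p9} V34={p12} V45={p5} V56={p6}
C dims 6,6; δ0: rk 6, SNF 1^5·2
degree 0: 6−6−0 = 0 → Ȟ^0 ≅ 0
degree 1: 6−0−6 = 0 plus torsion [2] → Ȟ^1 ≅ Z/2
degree 2: 0−0−0 = 0 → Ȟ^2 ≅ 0

Ȟ^0 = 0, Ȟ^1 = Z/2 and Ȟ^2 = 0


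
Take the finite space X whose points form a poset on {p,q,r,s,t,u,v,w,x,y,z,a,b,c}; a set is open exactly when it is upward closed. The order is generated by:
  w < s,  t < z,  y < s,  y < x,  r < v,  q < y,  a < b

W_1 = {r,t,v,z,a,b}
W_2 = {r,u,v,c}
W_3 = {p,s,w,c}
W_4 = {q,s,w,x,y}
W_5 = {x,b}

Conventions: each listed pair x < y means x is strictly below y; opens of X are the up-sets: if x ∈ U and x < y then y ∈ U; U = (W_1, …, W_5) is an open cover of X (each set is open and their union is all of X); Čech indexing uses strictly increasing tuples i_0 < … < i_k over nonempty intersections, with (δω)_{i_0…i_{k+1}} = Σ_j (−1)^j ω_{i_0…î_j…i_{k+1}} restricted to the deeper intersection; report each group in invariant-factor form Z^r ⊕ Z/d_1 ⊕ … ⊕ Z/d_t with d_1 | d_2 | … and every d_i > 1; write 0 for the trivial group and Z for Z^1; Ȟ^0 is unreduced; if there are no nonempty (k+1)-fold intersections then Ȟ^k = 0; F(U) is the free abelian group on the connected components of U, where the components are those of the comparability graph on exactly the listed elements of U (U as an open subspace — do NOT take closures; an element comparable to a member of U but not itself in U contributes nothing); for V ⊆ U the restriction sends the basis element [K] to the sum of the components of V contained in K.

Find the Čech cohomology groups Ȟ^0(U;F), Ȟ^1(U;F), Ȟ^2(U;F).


Ȟ^0 ≅ Z^7, Ȟ^1 ≅ 0 and Ȟ^2 ≅ 0

nerve simplices:
  W12={r,v} W15={b} W23={c} W34={s,w} W45={x}
components per intersection:
  W1: {r,v} {t,z} {a,b}
  W2: {r,v} {u} {c}
  W3: {p} {s,w} {c}
  W4: {q,s,w,x,y}
  W5: {x} {b}
  W12: {r,v}
  W15: {b}
  W23: {c}
  W34: {s,w}
  W45: {x}
C dims 12,5; δ0: rk 5, SNF 1^5
degree 0: 12−5−0 = 7 → Ȟ^0 ≅ Z^7
degree 1: 5−0−5 = 0 → Ȟ^1 ≅ 0
degree 2: 0−0−0 = 0 → Ȟ^2 ≅ 0


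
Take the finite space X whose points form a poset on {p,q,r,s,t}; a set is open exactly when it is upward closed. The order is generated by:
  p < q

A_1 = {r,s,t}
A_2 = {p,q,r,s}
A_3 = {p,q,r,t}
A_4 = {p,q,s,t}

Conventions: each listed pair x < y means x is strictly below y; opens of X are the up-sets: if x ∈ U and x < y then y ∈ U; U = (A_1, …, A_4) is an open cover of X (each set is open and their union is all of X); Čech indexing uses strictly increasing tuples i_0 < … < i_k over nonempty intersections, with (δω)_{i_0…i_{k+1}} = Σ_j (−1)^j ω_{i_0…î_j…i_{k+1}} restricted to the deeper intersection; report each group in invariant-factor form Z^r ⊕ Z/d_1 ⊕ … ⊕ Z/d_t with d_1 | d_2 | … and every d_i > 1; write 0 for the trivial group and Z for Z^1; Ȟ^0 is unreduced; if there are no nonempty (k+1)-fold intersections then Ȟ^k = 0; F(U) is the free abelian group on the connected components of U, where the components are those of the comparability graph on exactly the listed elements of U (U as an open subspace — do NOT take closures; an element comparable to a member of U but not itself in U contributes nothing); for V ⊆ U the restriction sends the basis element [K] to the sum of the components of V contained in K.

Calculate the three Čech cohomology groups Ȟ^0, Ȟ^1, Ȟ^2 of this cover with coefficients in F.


Ȟ^0 ≅ Z^4, Ȟ^1 ≅ 0, Ȟ^2 ≅ 0

nonempty intersections:
  A12={r,s} A13={r,t} A14={s,t} A23={p,q,r} A24={p,q,s} A34={p,q,t}
  A123={r} A124={s} A134={t} A234={p,q}
components per intersection:
  A1: {r} {s} {t}
  A2: {p,q} {r} {s}
  A3: {p,q} {r} {t}
  A4: {p,q} {s} {t}
  A12: {r} {s}
  A13: {r} {t}
  A14: {s} {t}
  A23: {p,q} {r}
  A24: {p,q} {s}
  A34: {p,q} {t}
  A123: {r}
  A124: {s}
  A134: {t}
  A234: {p,q}
C dims 12,12,4; δ0: rk 8, SNF 1^8; δ1: rk 4, SNF 1^4
Ȟ^0: (12−8)−0=4 ⇒ Z^4
Ȟ^1: (12−4)−8=0 ⇒ 0
Ȟ^2: (4−0)−4=0 ⇒ 0


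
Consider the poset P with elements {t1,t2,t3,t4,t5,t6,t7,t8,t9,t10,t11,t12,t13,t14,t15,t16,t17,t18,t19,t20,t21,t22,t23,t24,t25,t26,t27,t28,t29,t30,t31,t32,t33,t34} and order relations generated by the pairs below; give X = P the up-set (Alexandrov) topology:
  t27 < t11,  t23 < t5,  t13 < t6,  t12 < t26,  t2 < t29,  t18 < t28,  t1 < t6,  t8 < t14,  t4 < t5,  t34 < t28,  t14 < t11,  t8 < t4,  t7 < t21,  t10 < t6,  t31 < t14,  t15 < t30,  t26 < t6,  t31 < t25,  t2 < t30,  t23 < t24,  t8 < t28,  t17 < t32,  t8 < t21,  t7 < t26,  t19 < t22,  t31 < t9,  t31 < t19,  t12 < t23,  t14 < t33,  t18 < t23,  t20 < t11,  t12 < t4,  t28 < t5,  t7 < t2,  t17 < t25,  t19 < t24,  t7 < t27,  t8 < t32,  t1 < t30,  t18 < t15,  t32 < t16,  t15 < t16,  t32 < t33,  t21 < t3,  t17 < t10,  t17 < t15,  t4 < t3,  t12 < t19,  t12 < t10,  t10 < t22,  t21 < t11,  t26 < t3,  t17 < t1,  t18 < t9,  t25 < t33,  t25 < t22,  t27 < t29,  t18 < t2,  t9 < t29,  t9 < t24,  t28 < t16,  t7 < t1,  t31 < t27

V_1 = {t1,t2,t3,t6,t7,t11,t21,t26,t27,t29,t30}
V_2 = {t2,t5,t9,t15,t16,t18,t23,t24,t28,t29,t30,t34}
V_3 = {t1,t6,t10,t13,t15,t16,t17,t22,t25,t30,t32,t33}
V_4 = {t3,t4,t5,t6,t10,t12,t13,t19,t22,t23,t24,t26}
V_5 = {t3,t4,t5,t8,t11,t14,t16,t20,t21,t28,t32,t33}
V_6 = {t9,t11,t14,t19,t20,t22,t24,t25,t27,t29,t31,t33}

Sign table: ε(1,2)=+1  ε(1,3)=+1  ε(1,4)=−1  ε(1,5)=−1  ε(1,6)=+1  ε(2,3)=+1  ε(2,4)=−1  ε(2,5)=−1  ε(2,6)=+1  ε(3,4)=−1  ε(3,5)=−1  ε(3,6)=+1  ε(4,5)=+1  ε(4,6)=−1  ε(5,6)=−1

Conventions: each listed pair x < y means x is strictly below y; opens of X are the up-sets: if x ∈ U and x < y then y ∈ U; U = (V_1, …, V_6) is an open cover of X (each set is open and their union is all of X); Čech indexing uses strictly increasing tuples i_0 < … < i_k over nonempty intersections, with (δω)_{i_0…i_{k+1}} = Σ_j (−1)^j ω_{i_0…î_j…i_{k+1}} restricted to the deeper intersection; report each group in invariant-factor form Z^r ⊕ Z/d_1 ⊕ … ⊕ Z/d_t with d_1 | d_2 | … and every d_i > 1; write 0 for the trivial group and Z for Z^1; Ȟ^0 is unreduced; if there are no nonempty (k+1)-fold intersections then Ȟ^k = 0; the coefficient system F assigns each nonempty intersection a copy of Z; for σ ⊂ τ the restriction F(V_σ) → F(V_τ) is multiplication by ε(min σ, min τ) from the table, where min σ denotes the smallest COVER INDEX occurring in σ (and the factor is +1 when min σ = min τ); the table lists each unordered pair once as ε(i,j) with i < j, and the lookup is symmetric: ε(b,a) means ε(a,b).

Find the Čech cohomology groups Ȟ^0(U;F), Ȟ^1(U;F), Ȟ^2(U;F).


Ȟ^0 = Z,  Ȟ^1 = 0,  Ȟ^2 = Z/2

nonempty overlaps:
  V12={t2,t29,t30} V13={t1,t6,t30} V14={t3,t6,t26} V15={t3,t11,t21} V16={t11,t27,t29} V23={t15,t16,t30} V24={t5,t23,t24} V25={t5,t16,t28} V26={t9,t24,t29} V34={t6,t10,t13,t22} V35={t16,t32,t33} V36={t22,t25,t33} V45={t3,t4,t5} V46={t19,t22,t24} V56={t11,t14,t20,t33}
  V123={t30} V126={t29} V134={t6} V145={t3} V156={t11} V235={t16} V245={t5} V246={t24} V346={t22} V356={t33}
C dims 6,15,10; δ0: rk 5, SNF 1^5; δ1: rk 10, SNF 1^9·2
degree 0: 6−5−0 = 1 → Ȟ^0 ≅ Z
degree 1: 15−10−5 = 0 → Ȟ^1 ≅ 0
degree 2: 10−0−10 = 0 plus torsion [2] → Ȟ^2 ≅ Z/2


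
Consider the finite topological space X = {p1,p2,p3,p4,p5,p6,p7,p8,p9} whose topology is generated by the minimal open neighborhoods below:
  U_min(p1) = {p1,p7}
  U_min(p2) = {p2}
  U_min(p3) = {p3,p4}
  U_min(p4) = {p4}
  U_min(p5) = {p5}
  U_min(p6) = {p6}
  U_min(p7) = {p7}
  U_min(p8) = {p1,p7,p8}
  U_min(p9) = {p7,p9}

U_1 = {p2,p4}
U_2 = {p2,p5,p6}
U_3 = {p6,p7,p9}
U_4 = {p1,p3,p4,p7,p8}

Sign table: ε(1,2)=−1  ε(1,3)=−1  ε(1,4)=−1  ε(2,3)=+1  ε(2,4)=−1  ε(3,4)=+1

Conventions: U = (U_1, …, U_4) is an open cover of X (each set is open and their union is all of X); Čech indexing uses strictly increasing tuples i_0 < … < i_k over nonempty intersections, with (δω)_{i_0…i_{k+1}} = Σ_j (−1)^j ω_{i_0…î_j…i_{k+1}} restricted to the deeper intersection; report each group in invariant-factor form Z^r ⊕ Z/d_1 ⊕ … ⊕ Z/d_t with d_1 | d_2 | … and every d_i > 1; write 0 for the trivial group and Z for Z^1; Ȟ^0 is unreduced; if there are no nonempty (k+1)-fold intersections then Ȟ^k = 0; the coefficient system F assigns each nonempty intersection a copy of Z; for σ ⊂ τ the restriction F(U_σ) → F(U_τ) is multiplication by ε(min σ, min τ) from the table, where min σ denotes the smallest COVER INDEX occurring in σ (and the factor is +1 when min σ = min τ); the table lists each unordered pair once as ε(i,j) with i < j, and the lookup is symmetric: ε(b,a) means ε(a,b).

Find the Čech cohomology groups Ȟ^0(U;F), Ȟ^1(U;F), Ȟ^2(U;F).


nonempty intersections:
  U12={p2} U14={p4} U23={p6} U34={p7}
C dims 4,4; δ0: rk 3, SNF 1^3
Ȟ^0: (4−3)−0=1 ⇒ Z
Ȟ^1: (4−0)−3=1 ⇒ Z
Ȟ^2: (0−0)−0=0 ⇒ 0

Ȟ^0 ≅ Z; Ȟ^1 ≅ Z; Ȟ^2 ≅ 0


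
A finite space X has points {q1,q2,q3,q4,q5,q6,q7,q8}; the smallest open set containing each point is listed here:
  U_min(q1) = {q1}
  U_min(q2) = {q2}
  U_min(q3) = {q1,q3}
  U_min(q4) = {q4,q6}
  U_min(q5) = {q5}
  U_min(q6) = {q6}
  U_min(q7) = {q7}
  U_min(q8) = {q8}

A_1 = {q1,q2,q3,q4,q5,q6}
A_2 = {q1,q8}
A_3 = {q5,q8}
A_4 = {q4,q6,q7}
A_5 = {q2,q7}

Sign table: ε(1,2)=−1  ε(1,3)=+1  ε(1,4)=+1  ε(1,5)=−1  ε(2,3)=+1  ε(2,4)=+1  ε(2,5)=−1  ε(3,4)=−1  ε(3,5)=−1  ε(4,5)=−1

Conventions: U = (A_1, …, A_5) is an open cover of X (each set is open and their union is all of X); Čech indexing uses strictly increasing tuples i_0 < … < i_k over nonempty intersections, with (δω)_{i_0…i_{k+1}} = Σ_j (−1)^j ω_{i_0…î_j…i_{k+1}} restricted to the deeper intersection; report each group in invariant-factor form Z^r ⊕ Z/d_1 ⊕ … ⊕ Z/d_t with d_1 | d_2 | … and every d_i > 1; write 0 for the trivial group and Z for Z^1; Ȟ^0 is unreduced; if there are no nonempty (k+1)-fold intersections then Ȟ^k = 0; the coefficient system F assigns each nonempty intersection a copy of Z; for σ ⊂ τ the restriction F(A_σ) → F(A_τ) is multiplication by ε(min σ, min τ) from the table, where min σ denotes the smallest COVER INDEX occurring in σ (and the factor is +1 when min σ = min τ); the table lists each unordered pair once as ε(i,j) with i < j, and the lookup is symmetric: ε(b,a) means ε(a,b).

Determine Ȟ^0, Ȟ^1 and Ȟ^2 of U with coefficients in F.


nerve of the cover:
  A12={q1} A13={q5} A14={q4,q6} A15={q2} A23={q8} A45={q7}
C dims 5,6; δ0: rk 5, SNF 1^4·2
Ȟ^0 = (5 − 5) − 0 = 0, so Ȟ^0 ≅ 0
Ȟ^1 = (6 − 0) − 5 = 1 plus torsion [2], so Ȟ^1 ≅ Z ⊕ Z/2
Ȟ^2 = (0 − 0) − 0 = 0, so Ȟ^2 ≅ 0

Ȟ^0 ≅ 0, Ȟ^1 ≅ Z ⊕ Z/2 and Ȟ^2 ≅ 0
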